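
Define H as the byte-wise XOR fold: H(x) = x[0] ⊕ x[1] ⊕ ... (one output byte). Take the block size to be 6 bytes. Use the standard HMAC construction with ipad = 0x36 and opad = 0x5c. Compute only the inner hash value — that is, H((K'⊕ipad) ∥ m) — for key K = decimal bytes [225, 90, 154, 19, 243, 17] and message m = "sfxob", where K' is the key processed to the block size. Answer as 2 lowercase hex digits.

Key decimal bytes [225, 90, 154, 19, 243, 17] = e1 5a 9a 13 f3 11 is exactly B = 6 bytes: K' = e1 5a 9a 13 f3 11.
K' ⊕ ipad = d7 6c ac 25 c5 27.
Inner input = d7 6c ac 25 c5 27 ∥ 73 66 78 6f 62.
Inner hash: XOR d7⊕6c⊕ac⊕25⊕c5⊕27⊕73⊕66⊕78⊕6f⊕62 = b0.

b0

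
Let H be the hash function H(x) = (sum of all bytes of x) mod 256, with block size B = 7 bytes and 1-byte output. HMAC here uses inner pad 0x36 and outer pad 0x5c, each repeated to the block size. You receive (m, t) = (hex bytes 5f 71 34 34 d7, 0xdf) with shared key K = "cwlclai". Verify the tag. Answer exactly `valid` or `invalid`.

Key "cwlclai" = 63 77 6c 63 6c 61 69 is exactly B = 7 bytes: K' = 63 77 6c 63 6c 61 69.
K' ⊕ ipad = 55 41 5a 55 5a 57 5f; K' ⊕ opad = 3f 2b 30 3f 30 3d 35.
Inner hash: sum = 85+65+90+85+90+87+95+95+113+52+52+215 = 1124; mod 256 = 100 → 64.
Outer hash (recomputed tag): sum = 63+43+48+63+48+61+53+100 = 479; mod 256 = 223 → df.
Recomputed tag = df; claimed = df → match.

valid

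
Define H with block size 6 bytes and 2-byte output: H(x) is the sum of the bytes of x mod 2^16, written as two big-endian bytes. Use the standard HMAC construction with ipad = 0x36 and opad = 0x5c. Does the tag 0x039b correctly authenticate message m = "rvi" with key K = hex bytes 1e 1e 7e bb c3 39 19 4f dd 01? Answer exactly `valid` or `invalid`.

valid

Key hex bytes 1e 1e 7e bb c3 39 19 4f dd 01 is 10 bytes > B = 6, so hash it first: H(key) = 03 b7, then zero-pad to 6 bytes: K' = 03 b7 00 00 00 00.
K' ⊕ ipad = 35 81 36 36 36 36; K' ⊕ opad = 5f eb 5c 5c 5c 5c.
Inner hash: sum = 53+129+54+54+54+54+114+118+105 = 735 → 02 df.
Outer hash (recomputed tag): sum = 95+235+92+92+92+92+2+223 = 923 → 03 9b.
Recomputed tag = 039b; claimed = 039b → match.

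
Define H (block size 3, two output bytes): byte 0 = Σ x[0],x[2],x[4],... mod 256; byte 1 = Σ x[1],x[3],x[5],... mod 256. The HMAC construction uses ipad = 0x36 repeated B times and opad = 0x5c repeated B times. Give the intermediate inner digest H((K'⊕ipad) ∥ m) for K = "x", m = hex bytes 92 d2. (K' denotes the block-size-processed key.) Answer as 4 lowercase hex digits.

56c8

Key "x" = 78 is 1 byte ≤ B = 3; zero-pad to 3 bytes: K' = 78 00 00.
K' ⊕ ipad = 4e 36 36.
Inner input = 4e 36 36 ∥ 92 d2.
Inner hash: even-index sum = 342 mod 256 = 86; odd-index sum = 200 mod 256 = 200 → 56 c8.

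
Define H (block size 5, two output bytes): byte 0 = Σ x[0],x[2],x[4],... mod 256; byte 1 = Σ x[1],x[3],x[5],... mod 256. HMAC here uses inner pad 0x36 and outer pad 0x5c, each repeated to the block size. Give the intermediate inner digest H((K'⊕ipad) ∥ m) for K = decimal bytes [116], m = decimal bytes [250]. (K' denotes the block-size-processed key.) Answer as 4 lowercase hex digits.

Key decimal bytes [116] = 74 is 1 byte ≤ B = 5; zero-pad to 5 bytes: K' = 74 00 00 00 00.
K' ⊕ ipad = 42 36 36 36 36.
Inner input = 42 36 36 36 36 ∥ fa.
Inner hash: even-index sum = 174 mod 256 = 174; odd-index sum = 358 mod 256 = 102 → ae 66.

ae66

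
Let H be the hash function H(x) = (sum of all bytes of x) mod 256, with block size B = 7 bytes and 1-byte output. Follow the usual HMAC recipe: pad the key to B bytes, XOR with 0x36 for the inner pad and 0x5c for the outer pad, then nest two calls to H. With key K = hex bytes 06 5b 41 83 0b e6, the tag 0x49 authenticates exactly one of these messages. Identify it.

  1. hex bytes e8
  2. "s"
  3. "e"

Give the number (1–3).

2

Key hex bytes 06 5b 41 83 0b e6 is 6 bytes ≤ B = 7; zero-pad to 7 bytes: K' = 06 5b 41 83 0b e6 00.
K' ⊕ ipad = 30 6d 77 b5 3d d0 36; K' ⊕ opad = 5a 07 1d df 57 ba 5c.
m1: inner = H(30 6d 77 b5 3d d0 36 e8) = f4; tag = H(5a 07 1d df 57 ba 5c f4) = be
m2: inner = H(30 6d 77 b5 3d d0 36 73) = 7f; tag = H(5a 07 1d df 57 ba 5c 7f) = 49 ← matches
m3: inner = H(30 6d 77 b5 3d d0 36 65) = 71; tag = H(5a 07 1d df 57 ba 5c 71) = 3b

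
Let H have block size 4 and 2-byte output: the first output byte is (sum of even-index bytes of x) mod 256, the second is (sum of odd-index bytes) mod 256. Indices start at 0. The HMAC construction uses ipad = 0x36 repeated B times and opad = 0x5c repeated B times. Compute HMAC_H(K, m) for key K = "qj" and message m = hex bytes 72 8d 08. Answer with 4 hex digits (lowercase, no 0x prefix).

Key "qj" = 71 6a is 2 bytes ≤ B = 4; zero-pad to 4 bytes: K' = 71 6a 00 00.
K' ⊕ ipad = 47 5c 36 36.  K' ⊕ opad = 2d 36 5c 5c.
Inner input = (K'⊕ipad) ∥ m = 47 5c 36 36 ∥ 72 8d 08.
Inner hash: even-index sum = 247 mod 256 = 247; odd-index sum = 287 mod 256 = 31 → f7 1f.
Outer input = (K'⊕opad) ∥ inner = 2d 36 5c 5c ∥ f7 1f.
Outer hash (tag): even-index sum = 384 mod 256 = 128; odd-index sum = 177 mod 256 = 177 → 80 b1.

80b1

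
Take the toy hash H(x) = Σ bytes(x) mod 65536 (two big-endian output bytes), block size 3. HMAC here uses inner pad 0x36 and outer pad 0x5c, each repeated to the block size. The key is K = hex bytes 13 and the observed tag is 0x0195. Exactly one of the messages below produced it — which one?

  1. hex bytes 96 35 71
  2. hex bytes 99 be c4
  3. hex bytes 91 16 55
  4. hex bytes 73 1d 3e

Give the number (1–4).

3

Key hex bytes 13 is 1 byte ≤ B = 3; zero-pad to 3 bytes: K' = 13 00 00.
K' ⊕ ipad = 25 36 36; K' ⊕ opad = 4f 5c 5c.
m1: inner = H(25 36 36 96 35 71) = 01 cd; tag = H(4f 5c 5c 01 cd) = 01d5
m2: inner = H(25 36 36 99 be c4) = 02 ac; tag = H(4f 5c 5c 02 ac) = 01b5
m3: inner = H(25 36 36 91 16 55) = 01 8d; tag = H(4f 5c 5c 01 8d) = 0195 ← matches
m4: inner = H(25 36 36 73 1d 3e) = 01 5f; tag = H(4f 5c 5c 01 5f) = 0167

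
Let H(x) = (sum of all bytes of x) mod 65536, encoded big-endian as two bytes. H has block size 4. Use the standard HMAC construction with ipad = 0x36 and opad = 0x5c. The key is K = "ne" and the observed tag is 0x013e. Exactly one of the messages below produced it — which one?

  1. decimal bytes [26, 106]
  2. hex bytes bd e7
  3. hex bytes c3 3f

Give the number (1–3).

3

Key "ne" = 6e 65 is 2 bytes ≤ B = 4; zero-pad to 4 bytes: K' = 6e 65 00 00.
K' ⊕ ipad = 58 53 36 36; K' ⊕ opad = 32 39 5c 5c.
m1: inner = H(58 53 36 36 1a 6a) = 01 9b; tag = H(32 39 5c 5c 01 9b) = 01bf
m2: inner = H(58 53 36 36 bd e7) = 02 bb; tag = H(32 39 5c 5c 02 bb) = 01e0
m3: inner = H(58 53 36 36 c3 3f) = 02 19; tag = H(32 39 5c 5c 02 19) = 013e ← matches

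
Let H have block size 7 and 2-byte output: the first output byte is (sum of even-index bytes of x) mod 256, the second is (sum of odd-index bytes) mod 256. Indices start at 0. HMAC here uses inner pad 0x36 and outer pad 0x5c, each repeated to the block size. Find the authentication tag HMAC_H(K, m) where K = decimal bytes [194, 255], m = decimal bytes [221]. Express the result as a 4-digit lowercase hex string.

Key decimal bytes [194, 255] = c2 ff is 2 bytes ≤ B = 7; zero-pad to 7 bytes: K' = c2 ff 00 00 00 00 00.
K' ⊕ ipad = f4 c9 36 36 36 36 36.  K' ⊕ opad = 9e a3 5c 5c 5c 5c 5c.
Inner input = (K'⊕ipad) ∥ m = f4 c9 36 36 36 36 36 ∥ dd.
Inner hash: even-index sum = 406 mod 256 = 150; odd-index sum = 530 mod 256 = 18 → 96 12.
Outer input = (K'⊕opad) ∥ inner = 9e a3 5c 5c 5c 5c 5c ∥ 96 12.
Outer hash (tag): even-index sum = 452 mod 256 = 196; odd-index sum = 497 mod 256 = 241 → c4 f1.

c4f1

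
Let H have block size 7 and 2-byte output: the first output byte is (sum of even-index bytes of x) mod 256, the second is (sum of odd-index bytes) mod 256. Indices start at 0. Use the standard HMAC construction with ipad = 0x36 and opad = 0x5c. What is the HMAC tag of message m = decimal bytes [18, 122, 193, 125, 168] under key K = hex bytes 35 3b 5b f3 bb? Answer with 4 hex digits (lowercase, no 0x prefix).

369c

Key hex bytes 35 3b 5b f3 bb is 5 bytes ≤ B = 7; zero-pad to 7 bytes: K' = 35 3b 5b f3 bb 00 00.
K' ⊕ ipad = 03 0d 6d c5 8d 36 36.  K' ⊕ opad = 69 67 07 af e7 5c 5c.
Inner input = (K'⊕ipad) ∥ m = 03 0d 6d c5 8d 36 36 ∥ 12 7a c1 7d a8.
Inner hash: even-index sum = 554 mod 256 = 42; odd-index sum = 643 mod 256 = 131 → 2a 83.
Outer input = (K'⊕opad) ∥ inner = 69 67 07 af e7 5c 5c ∥ 2a 83.
Outer hash (tag): even-index sum = 566 mod 256 = 54; odd-index sum = 412 mod 256 = 156 → 36 9c.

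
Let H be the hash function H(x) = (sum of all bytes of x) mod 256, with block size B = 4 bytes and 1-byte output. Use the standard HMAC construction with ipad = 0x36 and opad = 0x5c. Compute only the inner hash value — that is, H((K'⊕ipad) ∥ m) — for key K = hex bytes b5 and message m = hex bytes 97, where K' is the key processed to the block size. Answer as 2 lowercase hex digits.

Key hex bytes b5 is 1 byte ≤ B = 4; zero-pad to 4 bytes: K' = b5 00 00 00.
K' ⊕ ipad = 83 36 36 36.
Inner input = 83 36 36 36 ∥ 97.
Inner hash: sum = 131+54+54+54+151 = 444; mod 256 = 188 → bc.

bc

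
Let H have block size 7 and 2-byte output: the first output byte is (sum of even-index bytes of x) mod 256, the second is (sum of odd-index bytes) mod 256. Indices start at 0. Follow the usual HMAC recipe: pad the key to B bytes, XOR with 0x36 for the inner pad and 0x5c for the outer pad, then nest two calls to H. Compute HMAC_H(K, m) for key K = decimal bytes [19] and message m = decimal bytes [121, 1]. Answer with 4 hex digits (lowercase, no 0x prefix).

7edc

Key decimal bytes [19] = 13 is 1 byte ≤ B = 7; zero-pad to 7 bytes: K' = 13 00 00 00 00 00 00.
K' ⊕ ipad = 25 36 36 36 36 36 36.  K' ⊕ opad = 4f 5c 5c 5c 5c 5c 5c.
Inner input = (K'⊕ipad) ∥ m = 25 36 36 36 36 36 36 ∥ 79 01.
Inner hash: even-index sum = 200 mod 256 = 200; odd-index sum = 283 mod 256 = 27 → c8 1b.
Outer input = (K'⊕opad) ∥ inner = 4f 5c 5c 5c 5c 5c 5c ∥ c8 1b.
Outer hash (tag): even-index sum = 382 mod 256 = 126; odd-index sum = 476 mod 256 = 220 → 7e dc.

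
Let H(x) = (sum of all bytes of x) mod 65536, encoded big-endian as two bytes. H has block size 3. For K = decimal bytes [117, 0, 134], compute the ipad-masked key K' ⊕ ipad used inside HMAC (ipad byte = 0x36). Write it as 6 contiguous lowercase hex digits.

4336b0

Key decimal bytes [117, 0, 134] = 75 00 86 is exactly B = 3 bytes: K' = 75 00 86.
XOR each byte with 0x36: 75⊕36=43, 00⊕36=36, 86⊕36=b0.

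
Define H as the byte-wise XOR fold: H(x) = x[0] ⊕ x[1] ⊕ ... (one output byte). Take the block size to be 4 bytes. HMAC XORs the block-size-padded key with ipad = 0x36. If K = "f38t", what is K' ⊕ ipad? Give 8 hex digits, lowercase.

Key "f38t" = 66 33 38 74 is exactly B = 4 bytes: K' = 66 33 38 74.
XOR each byte with 0x36: 66⊕36=50, 33⊕36=05, 38⊕36=0e, 74⊕36=42.

50050e42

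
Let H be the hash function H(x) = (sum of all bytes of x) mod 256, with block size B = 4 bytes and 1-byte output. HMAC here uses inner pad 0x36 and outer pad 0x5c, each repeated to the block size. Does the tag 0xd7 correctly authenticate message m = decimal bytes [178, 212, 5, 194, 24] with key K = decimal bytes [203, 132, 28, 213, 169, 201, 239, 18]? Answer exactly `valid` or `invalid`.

invalid

Key decimal bytes [203, 132, 28, 213, 169, 201, 239, 18] = cb 84 1c d5 a9 c9 ef 12 is 8 bytes > B = 4, so hash it first: H(key) = b3, then zero-pad to 4 bytes: K' = b3 00 00 00.
K' ⊕ ipad = 85 36 36 36; K' ⊕ opad = ef 5c 5c 5c.
Inner hash: sum = 133+54+54+54+178+212+5+194+24 = 908; mod 256 = 140 → 8c.
Outer hash (recomputed tag): sum = 239+92+92+92+140 = 655; mod 256 = 143 → 8f.
Recomputed tag = 8f; claimed = d7 → mismatch.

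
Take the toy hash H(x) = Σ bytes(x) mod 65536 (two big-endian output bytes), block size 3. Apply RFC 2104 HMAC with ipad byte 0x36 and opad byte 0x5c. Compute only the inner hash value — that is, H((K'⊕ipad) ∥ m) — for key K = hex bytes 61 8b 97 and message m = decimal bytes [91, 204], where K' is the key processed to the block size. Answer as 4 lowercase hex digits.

Key hex bytes 61 8b 97 is exactly B = 3 bytes: K' = 61 8b 97.
K' ⊕ ipad = 57 bd a1.
Inner input = 57 bd a1 ∥ 5b cc.
Inner hash: sum = 87+189+161+91+204 = 732 → 02 dc.

02dc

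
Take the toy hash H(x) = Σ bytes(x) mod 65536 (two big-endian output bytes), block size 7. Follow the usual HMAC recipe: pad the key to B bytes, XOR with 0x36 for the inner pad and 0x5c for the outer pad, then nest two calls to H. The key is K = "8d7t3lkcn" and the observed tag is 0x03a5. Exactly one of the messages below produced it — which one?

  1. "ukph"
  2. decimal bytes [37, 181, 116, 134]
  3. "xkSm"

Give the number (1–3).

Key "8d7t3lkcn" = 38 64 37 74 33 6c 6b 63 6e is 9 bytes > B = 7, so hash it first: H(key) = 03 22, then zero-pad to 7 bytes: K' = 03 22 00 00 00 00 00.
K' ⊕ ipad = 35 14 36 36 36 36 36; K' ⊕ opad = 5f 7e 5c 5c 5c 5c 5c.
m1: inner = H(35 14 36 36 36 36 36 75 6b 70 68) = 03 0f; tag = H(5f 7e 5c 5c 5c 5c 5c 03 0f) = 02bb
m2: inner = H(35 14 36 36 36 36 36 25 b5 74 86) = 03 2b; tag = H(5f 7e 5c 5c 5c 5c 5c 03 2b) = 02d7
m3: inner = H(35 14 36 36 36 36 36 78 6b 53 6d) = 02 fa; tag = H(5f 7e 5c 5c 5c 5c 5c 02 fa) = 03a5 ← matches

3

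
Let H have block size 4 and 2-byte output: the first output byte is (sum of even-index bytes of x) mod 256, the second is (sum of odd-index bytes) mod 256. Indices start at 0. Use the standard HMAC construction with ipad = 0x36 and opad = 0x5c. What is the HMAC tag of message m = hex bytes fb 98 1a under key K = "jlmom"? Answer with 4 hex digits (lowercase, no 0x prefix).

Key "jlmom" = 6a 6c 6d 6f 6d is 5 bytes > B = 4, so hash it first: H(key) = 44 db, then zero-pad to 4 bytes: K' = 44 db 00 00.
K' ⊕ ipad = 72 ed 36 36.  K' ⊕ opad = 18 87 5c 5c.
Inner input = (K'⊕ipad) ∥ m = 72 ed 36 36 ∥ fb 98 1a.
Inner hash: even-index sum = 445 mod 256 = 189; odd-index sum = 443 mod 256 = 187 → bd bb.
Outer input = (K'⊕opad) ∥ inner = 18 87 5c 5c ∥ bd bb.
Outer hash (tag): even-index sum = 305 mod 256 = 49; odd-index sum = 414 mod 256 = 158 → 31 9e.

319e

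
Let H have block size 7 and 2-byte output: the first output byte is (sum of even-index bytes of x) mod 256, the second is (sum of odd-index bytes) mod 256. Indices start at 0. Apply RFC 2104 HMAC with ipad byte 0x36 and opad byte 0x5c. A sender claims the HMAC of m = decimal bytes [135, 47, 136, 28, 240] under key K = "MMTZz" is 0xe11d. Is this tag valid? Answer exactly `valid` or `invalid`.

Key "MMTZz" = 4d 4d 54 5a 7a is 5 bytes ≤ B = 7; zero-pad to 7 bytes: K' = 4d 4d 54 5a 7a 00 00.
K' ⊕ ipad = 7b 7b 62 6c 4c 36 36; K' ⊕ opad = 11 11 08 06 26 5c 5c.
Inner hash: even-index sum = 426 mod 256 = 170; odd-index sum = 796 mod 256 = 28 → aa 1c.
Outer hash (recomputed tag): even-index sum = 183 mod 256 = 183; odd-index sum = 285 mod 256 = 29 → b7 1d.
Recomputed tag = b71d; claimed = e11d → mismatch.

invalid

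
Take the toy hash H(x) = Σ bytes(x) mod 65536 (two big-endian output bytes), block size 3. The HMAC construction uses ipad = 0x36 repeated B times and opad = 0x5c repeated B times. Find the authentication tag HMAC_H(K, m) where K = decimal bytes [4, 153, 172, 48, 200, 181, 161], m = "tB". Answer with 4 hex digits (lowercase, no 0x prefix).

Key decimal bytes [4, 153, 172, 48, 200, 181, 161] = 04 99 ac 30 c8 b5 a1 is 7 bytes > B = 3, so hash it first: H(key) = 03 97, then zero-pad to 3 bytes: K' = 03 97 00.
K' ⊕ ipad = 35 a1 36.  K' ⊕ opad = 5f cb 5c.
Inner input = (K'⊕ipad) ∥ m = 35 a1 36 ∥ 74 42.
Inner hash: sum = 53+161+54+116+66 = 450 → 01 c2.
Outer input = (K'⊕opad) ∥ inner = 5f cb 5c ∥ 01 c2.
Outer hash (tag): sum = 95+203+92+1+194 = 585 → 02 49.

0249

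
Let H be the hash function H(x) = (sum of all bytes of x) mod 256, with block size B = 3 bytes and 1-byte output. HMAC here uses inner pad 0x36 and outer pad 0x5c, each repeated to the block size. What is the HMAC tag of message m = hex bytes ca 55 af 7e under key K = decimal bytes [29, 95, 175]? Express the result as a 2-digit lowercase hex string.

Key decimal bytes [29, 95, 175] = 1d 5f af is exactly B = 3 bytes: K' = 1d 5f af.
K' ⊕ ipad = 2b 69 99.  K' ⊕ opad = 41 03 f3.
Inner input = (K'⊕ipad) ∥ m = 2b 69 99 ∥ ca 55 af 7e.
Inner hash: sum = 43+105+153+202+85+175+126 = 889; mod 256 = 121 → 79.
Outer input = (K'⊕opad) ∥ inner = 41 03 f3 ∥ 79.
Outer hash (tag): sum = 65+3+243+121 = 432; mod 256 = 176 → b0.

b0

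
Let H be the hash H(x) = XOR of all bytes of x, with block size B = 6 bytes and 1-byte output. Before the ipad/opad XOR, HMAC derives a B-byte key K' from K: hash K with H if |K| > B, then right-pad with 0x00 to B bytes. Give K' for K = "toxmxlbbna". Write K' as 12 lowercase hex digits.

|K| = 10 > B = 6, so first hash the key.
H(K): XOR 74⊕6f⊕78⊕6d⊕78⊕6c⊕62⊕62⊕6e⊕61 = 15.
Zero-pad H(K) = 15 to 6 bytes: K' = 15 00 00 00 00 00.

150000000000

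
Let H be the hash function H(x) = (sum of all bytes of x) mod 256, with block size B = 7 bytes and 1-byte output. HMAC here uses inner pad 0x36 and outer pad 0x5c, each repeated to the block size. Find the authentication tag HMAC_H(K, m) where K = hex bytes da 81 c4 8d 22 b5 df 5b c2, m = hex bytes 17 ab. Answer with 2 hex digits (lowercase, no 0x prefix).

Key hex bytes da 81 c4 8d 22 b5 df 5b c2 is 9 bytes > B = 7, so hash it first: H(key) = 7f, then zero-pad to 7 bytes: K' = 7f 00 00 00 00 00 00.
K' ⊕ ipad = 49 36 36 36 36 36 36.  K' ⊕ opad = 23 5c 5c 5c 5c 5c 5c.
Inner input = (K'⊕ipad) ∥ m = 49 36 36 36 36 36 36 ∥ 17 ab.
Inner hash: sum = 73+54+54+54+54+54+54+23+171 = 591; mod 256 = 79 → 4f.
Outer input = (K'⊕opad) ∥ inner = 23 5c 5c 5c 5c 5c 5c ∥ 4f.
Outer hash (tag): sum = 35+92+92+92+92+92+92+79 = 666; mod 256 = 154 → 9a.

9a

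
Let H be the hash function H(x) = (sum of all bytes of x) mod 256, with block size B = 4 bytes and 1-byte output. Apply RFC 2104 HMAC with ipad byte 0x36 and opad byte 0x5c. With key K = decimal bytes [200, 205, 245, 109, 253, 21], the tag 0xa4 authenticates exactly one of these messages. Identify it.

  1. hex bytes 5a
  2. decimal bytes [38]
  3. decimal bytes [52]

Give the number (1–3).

Key decimal bytes [200, 205, 245, 109, 253, 21] = c8 cd f5 6d fd 15 is 6 bytes > B = 4, so hash it first: H(key) = 09, then zero-pad to 4 bytes: K' = 09 00 00 00.
K' ⊕ ipad = 3f 36 36 36; K' ⊕ opad = 55 5c 5c 5c.
m1: inner = H(3f 36 36 36 5a) = 3b; tag = H(55 5c 5c 5c 3b) = a4 ← matches
m2: inner = H(3f 36 36 36 26) = 07; tag = H(55 5c 5c 5c 07) = 70
m3: inner = H(3f 36 36 36 34) = 15; tag = H(55 5c 5c 5c 15) = 7e

1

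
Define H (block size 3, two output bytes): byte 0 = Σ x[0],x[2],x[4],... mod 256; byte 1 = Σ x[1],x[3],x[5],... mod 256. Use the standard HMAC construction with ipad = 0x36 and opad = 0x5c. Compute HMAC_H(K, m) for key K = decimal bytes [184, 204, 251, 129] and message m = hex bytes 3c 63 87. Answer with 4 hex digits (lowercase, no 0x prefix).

892f

Key decimal bytes [184, 204, 251, 129] = b8 cc fb 81 is 4 bytes > B = 3, so hash it first: H(key) = b3 4d, then zero-pad to 3 bytes: K' = b3 4d 00.
K' ⊕ ipad = 85 7b 36.  K' ⊕ opad = ef 11 5c.
Inner input = (K'⊕ipad) ∥ m = 85 7b 36 ∥ 3c 63 87.
Inner hash: even-index sum = 286 mod 256 = 30; odd-index sum = 318 mod 256 = 62 → 1e 3e.
Outer input = (K'⊕opad) ∥ inner = ef 11 5c ∥ 1e 3e.
Outer hash (tag): even-index sum = 393 mod 256 = 137; odd-index sum = 47 mod 256 = 47 → 89 2f.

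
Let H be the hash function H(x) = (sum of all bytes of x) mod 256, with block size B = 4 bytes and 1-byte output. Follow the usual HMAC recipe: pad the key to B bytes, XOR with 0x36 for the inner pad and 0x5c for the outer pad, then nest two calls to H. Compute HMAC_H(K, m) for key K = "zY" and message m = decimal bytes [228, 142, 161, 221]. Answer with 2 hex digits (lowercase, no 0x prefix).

fa

Key "zY" = 7a 59 is 2 bytes ≤ B = 4; zero-pad to 4 bytes: K' = 7a 59 00 00.
K' ⊕ ipad = 4c 6f 36 36.  K' ⊕ opad = 26 05 5c 5c.
Inner input = (K'⊕ipad) ∥ m = 4c 6f 36 36 ∥ e4 8e a1 dd.
Inner hash: sum = 76+111+54+54+228+142+161+221 = 1047; mod 256 = 23 → 17.
Outer input = (K'⊕opad) ∥ inner = 26 05 5c 5c ∥ 17.
Outer hash (tag): sum = 38+5+92+92+23 = 250 → fa.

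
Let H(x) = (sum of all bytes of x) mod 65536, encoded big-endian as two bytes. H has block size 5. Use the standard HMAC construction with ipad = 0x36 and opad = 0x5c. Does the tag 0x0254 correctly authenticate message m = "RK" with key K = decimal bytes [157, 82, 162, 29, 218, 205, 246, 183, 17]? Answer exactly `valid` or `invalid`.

valid

Key decimal bytes [157, 82, 162, 29, 218, 205, 246, 183, 17] = 9d 52 a2 1d da cd f6 b7 11 is 9 bytes > B = 5, so hash it first: H(key) = 05 13, then zero-pad to 5 bytes: K' = 05 13 00 00 00.
K' ⊕ ipad = 33 25 36 36 36; K' ⊕ opad = 59 4f 5c 5c 5c.
Inner hash: sum = 51+37+54+54+54+82+75 = 407 → 01 97.
Outer hash (recomputed tag): sum = 89+79+92+92+92+1+151 = 596 → 02 54.
Recomputed tag = 0254; claimed = 0254 → match.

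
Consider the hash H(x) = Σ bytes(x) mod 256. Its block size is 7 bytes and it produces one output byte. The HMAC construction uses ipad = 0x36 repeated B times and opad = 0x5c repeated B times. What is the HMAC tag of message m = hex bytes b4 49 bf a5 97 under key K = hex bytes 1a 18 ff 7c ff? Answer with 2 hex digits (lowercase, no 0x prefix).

Key hex bytes 1a 18 ff 7c ff is 5 bytes ≤ B = 7; zero-pad to 7 bytes: K' = 1a 18 ff 7c ff 00 00.
K' ⊕ ipad = 2c 2e c9 4a c9 36 36.  K' ⊕ opad = 46 44 a3 20 a3 5c 5c.
Inner input = (K'⊕ipad) ∥ m = 2c 2e c9 4a c9 36 36 ∥ b4 49 bf a5 97.
Inner hash: sum = 44+46+201+74+201+54+54+180+73+191+165+151 = 1434; mod 256 = 154 → 9a.
Outer input = (K'⊕opad) ∥ inner = 46 44 a3 20 a3 5c 5c ∥ 9a.
Outer hash (tag): sum = 70+68+163+32+163+92+92+154 = 834; mod 256 = 66 → 42.

42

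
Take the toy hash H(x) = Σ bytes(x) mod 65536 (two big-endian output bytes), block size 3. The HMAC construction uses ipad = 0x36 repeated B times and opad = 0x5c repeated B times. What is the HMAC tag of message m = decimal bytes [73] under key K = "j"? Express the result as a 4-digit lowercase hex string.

Key "j" = 6a is 1 byte ≤ B = 3; zero-pad to 3 bytes: K' = 6a 00 00.
K' ⊕ ipad = 5c 36 36.  K' ⊕ opad = 36 5c 5c.
Inner input = (K'⊕ipad) ∥ m = 5c 36 36 ∥ 49.
Inner hash: sum = 92+54+54+73 = 273 → 01 11.
Outer input = (K'⊕opad) ∥ inner = 36 5c 5c ∥ 01 11.
Outer hash (tag): sum = 54+92+92+1+17 = 256 → 01 00.

0100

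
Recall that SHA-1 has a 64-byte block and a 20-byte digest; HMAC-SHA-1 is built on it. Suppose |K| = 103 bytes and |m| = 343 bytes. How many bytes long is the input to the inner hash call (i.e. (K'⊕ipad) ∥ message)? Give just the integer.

Key is 103 > 64 bytes, so it is hashed to 20 bytes then zero-padded to 64: |K'| = 64.
Inner input = (K'⊕ipad) ∥ m → 64 + 343 = 407 bytes.

407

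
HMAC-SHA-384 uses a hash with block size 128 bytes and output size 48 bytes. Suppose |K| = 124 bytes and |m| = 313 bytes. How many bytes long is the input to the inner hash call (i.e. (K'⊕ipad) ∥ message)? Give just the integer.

Key is 124 ≤ 128 bytes, zero-padded: |K'| = 128.
Inner input = (K'⊕ipad) ∥ m → 128 + 313 = 441 bytes.

441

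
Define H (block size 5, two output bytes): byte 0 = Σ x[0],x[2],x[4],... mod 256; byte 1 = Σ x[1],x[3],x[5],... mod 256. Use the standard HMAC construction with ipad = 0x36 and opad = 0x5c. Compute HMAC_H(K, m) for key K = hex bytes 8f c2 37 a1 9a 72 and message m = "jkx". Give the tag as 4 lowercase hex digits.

Key hex bytes 8f c2 37 a1 9a 72 is 6 bytes > B = 5, so hash it first: H(key) = 60 d5, then zero-pad to 5 bytes: K' = 60 d5 00 00 00.
K' ⊕ ipad = 56 e3 36 36 36.  K' ⊕ opad = 3c 89 5c 5c 5c.
Inner input = (K'⊕ipad) ∥ m = 56 e3 36 36 36 ∥ 6a 6b 78.
Inner hash: even-index sum = 301 mod 256 = 45; odd-index sum = 507 mod 256 = 251 → 2d fb.
Outer input = (K'⊕opad) ∥ inner = 3c 89 5c 5c 5c ∥ 2d fb.
Outer hash (tag): even-index sum = 495 mod 256 = 239; odd-index sum = 274 mod 256 = 18 → ef 12.

ef12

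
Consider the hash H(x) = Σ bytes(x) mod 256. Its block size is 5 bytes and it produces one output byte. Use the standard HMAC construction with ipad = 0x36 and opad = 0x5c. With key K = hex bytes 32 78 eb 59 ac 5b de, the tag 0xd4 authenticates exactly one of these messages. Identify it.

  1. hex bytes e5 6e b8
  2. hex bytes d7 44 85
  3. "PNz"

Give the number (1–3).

Key hex bytes 32 78 eb 59 ac 5b de is 7 bytes > B = 5, so hash it first: H(key) = d3, then zero-pad to 5 bytes: K' = d3 00 00 00 00.
K' ⊕ ipad = e5 36 36 36 36; K' ⊕ opad = 8f 5c 5c 5c 5c.
m1: inner = H(e5 36 36 36 36 e5 6e b8) = c8; tag = H(8f 5c 5c 5c 5c c8) = c7
m2: inner = H(e5 36 36 36 36 d7 44 85) = 5d; tag = H(8f 5c 5c 5c 5c 5d) = 5c
m3: inner = H(e5 36 36 36 36 50 4e 7a) = d5; tag = H(8f 5c 5c 5c 5c d5) = d4 ← matches

3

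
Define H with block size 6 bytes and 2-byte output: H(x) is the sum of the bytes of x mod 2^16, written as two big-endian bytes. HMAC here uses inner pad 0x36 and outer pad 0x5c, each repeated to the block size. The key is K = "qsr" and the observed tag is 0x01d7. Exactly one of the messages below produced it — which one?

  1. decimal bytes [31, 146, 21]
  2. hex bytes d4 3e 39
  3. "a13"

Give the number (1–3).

Key "qsr" = 71 73 72 is 3 bytes ≤ B = 6; zero-pad to 6 bytes: K' = 71 73 72 00 00 00.
K' ⊕ ipad = 47 45 44 36 36 36; K' ⊕ opad = 2d 2f 2e 5c 5c 5c.
m1: inner = H(47 45 44 36 36 36 1f 92 15) = 02 38; tag = H(2d 2f 2e 5c 5c 5c 02 38) = 01d8
m2: inner = H(47 45 44 36 36 36 d4 3e 39) = 02 bd; tag = H(2d 2f 2e 5c 5c 5c 02 bd) = 025d
m3: inner = H(47 45 44 36 36 36 61 31 33) = 02 37; tag = H(2d 2f 2e 5c 5c 5c 02 37) = 01d7 ← matches

3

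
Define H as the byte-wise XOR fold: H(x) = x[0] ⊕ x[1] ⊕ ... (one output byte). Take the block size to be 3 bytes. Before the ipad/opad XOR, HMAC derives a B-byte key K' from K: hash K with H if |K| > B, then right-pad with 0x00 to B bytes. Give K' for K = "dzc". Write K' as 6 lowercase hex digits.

647a63

Key "dzc" = 64 7a 63 is exactly B = 3 bytes: K' = 64 7a 63.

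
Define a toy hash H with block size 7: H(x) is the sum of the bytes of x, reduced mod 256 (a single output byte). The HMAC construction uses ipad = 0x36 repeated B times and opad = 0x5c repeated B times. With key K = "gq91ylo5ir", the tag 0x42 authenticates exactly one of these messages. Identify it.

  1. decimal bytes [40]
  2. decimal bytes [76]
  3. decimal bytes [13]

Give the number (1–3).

2

Key "gq91ylo5ir" = 67 71 39 31 79 6c 6f 35 69 72 is 10 bytes > B = 7, so hash it first: H(key) = a6, then zero-pad to 7 bytes: K' = a6 00 00 00 00 00 00.
K' ⊕ ipad = 90 36 36 36 36 36 36; K' ⊕ opad = fa 5c 5c 5c 5c 5c 5c.
m1: inner = H(90 36 36 36 36 36 36 28) = fc; tag = H(fa 5c 5c 5c 5c 5c 5c fc) = 1e
m2: inner = H(90 36 36 36 36 36 36 4c) = 20; tag = H(fa 5c 5c 5c 5c 5c 5c 20) = 42 ← matches
m3: inner = H(90 36 36 36 36 36 36 0d) = e1; tag = H(fa 5c 5c 5c 5c 5c 5c e1) = 03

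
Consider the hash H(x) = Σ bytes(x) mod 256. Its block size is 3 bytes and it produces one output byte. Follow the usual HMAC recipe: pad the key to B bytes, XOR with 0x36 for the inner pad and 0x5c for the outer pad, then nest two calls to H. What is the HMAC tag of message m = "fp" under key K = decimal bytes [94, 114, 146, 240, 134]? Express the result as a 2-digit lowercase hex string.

Key decimal bytes [94, 114, 146, 240, 134] = 5e 72 92 f0 86 is 5 bytes > B = 3, so hash it first: H(key) = d8, then zero-pad to 3 bytes: K' = d8 00 00.
K' ⊕ ipad = ee 36 36.  K' ⊕ opad = 84 5c 5c.
Inner input = (K'⊕ipad) ∥ m = ee 36 36 ∥ 66 70.
Inner hash: sum = 238+54+54+102+112 = 560; mod 256 = 48 → 30.
Outer input = (K'⊕opad) ∥ inner = 84 5c 5c ∥ 30.
Outer hash (tag): sum = 132+92+92+48 = 364; mod 256 = 108 → 6c.

6c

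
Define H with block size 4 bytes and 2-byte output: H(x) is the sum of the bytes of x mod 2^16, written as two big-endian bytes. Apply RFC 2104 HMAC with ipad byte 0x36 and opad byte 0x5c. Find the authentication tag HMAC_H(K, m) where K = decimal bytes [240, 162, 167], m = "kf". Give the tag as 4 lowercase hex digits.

Key decimal bytes [240, 162, 167] = f0 a2 a7 is 3 bytes ≤ B = 4; zero-pad to 4 bytes: K' = f0 a2 a7 00.
K' ⊕ ipad = c6 94 91 36.  K' ⊕ opad = ac fe fb 5c.
Inner input = (K'⊕ipad) ∥ m = c6 94 91 36 ∥ 6b 66.
Inner hash: sum = 198+148+145+54+107+102 = 754 → 02 f2.
Outer input = (K'⊕opad) ∥ inner = ac fe fb 5c ∥ 02 f2.
Outer hash (tag): sum = 172+254+251+92+2+242 = 1013 → 03 f5.

03f5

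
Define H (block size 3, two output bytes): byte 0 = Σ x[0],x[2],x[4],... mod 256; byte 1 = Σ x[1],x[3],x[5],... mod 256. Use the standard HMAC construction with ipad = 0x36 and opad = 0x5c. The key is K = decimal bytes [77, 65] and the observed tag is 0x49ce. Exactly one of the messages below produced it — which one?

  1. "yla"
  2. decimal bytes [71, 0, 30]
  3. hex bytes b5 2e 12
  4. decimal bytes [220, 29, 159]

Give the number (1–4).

Key decimal bytes [77, 65] = 4d 41 is 2 bytes ≤ B = 3; zero-pad to 3 bytes: K' = 4d 41 00.
K' ⊕ ipad = 7b 77 36; K' ⊕ opad = 11 1d 5c.
m1: inner = H(7b 77 36 79 6c 61) = 1d 51; tag = H(11 1d 5c 1d 51) = be3a
m2: inner = H(7b 77 36 47 00 1e) = b1 dc; tag = H(11 1d 5c b1 dc) = 49ce ← matches
m3: inner = H(7b 77 36 b5 2e 12) = df 3e; tag = H(11 1d 5c df 3e) = abfc
m4: inner = H(7b 77 36 dc 1d 9f) = ce f2; tag = H(11 1d 5c ce f2) = 5feb

2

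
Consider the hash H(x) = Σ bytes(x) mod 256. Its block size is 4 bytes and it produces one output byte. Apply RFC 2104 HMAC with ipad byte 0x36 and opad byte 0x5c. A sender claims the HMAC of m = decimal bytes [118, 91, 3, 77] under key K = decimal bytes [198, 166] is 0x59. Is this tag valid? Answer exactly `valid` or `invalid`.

Key decimal bytes [198, 166] = c6 a6 is 2 bytes ≤ B = 4; zero-pad to 4 bytes: K' = c6 a6 00 00.
K' ⊕ ipad = f0 90 36 36; K' ⊕ opad = 9a fa 5c 5c.
Inner hash: sum = 240+144+54+54+118+91+3+77 = 781; mod 256 = 13 → 0d.
Outer hash (recomputed tag): sum = 154+250+92+92+13 = 601; mod 256 = 89 → 59.
Recomputed tag = 59; claimed = 59 → match.

valid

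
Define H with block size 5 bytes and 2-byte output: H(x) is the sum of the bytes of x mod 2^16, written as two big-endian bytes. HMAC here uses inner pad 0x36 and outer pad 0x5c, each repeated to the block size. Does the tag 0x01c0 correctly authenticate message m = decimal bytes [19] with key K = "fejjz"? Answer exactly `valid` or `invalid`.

valid

Key "fejjz" = 66 65 6a 6a 7a is exactly B = 5 bytes: K' = 66 65 6a 6a 7a.
K' ⊕ ipad = 50 53 5c 5c 4c; K' ⊕ opad = 3a 39 36 36 26.
Inner hash: sum = 80+83+92+92+76+19 = 442 → 01 ba.
Outer hash (recomputed tag): sum = 58+57+54+54+38+1+186 = 448 → 01 c0.
Recomputed tag = 01c0; claimed = 01c0 → match.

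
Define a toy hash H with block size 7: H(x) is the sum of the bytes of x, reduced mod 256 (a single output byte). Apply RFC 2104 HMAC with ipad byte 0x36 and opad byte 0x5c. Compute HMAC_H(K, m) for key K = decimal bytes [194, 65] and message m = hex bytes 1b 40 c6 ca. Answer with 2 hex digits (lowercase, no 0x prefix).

eb

Key decimal bytes [194, 65] = c2 41 is 2 bytes ≤ B = 7; zero-pad to 7 bytes: K' = c2 41 00 00 00 00 00.
K' ⊕ ipad = f4 77 36 36 36 36 36.  K' ⊕ opad = 9e 1d 5c 5c 5c 5c 5c.
Inner input = (K'⊕ipad) ∥ m = f4 77 36 36 36 36 36 ∥ 1b 40 c6 ca.
Inner hash: sum = 244+119+54+54+54+54+54+27+64+198+202 = 1124; mod 256 = 100 → 64.
Outer input = (K'⊕opad) ∥ inner = 9e 1d 5c 5c 5c 5c 5c ∥ 64.
Outer hash (tag): sum = 158+29+92+92+92+92+92+100 = 747; mod 256 = 235 → eb.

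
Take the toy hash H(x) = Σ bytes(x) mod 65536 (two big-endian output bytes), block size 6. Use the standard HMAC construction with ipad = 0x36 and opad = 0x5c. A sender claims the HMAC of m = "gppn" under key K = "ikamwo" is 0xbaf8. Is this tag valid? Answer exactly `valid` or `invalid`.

invalid

Key "ikamwo" = 69 6b 61 6d 77 6f is exactly B = 6 bytes: K' = 69 6b 61 6d 77 6f.
K' ⊕ ipad = 5f 5d 57 5b 41 59; K' ⊕ opad = 35 37 3d 31 2b 33.
Inner hash: sum = 95+93+87+91+65+89+103+112+112+110 = 957 → 03 bd.
Outer hash (recomputed tag): sum = 53+55+61+49+43+51+3+189 = 504 → 01 f8.
Recomputed tag = 01f8; claimed = baf8 → mismatch.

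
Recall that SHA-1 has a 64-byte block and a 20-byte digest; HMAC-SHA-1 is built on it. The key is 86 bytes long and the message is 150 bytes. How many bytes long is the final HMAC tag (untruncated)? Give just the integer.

20

The tag is one SHA-1 digest: 20 bytes.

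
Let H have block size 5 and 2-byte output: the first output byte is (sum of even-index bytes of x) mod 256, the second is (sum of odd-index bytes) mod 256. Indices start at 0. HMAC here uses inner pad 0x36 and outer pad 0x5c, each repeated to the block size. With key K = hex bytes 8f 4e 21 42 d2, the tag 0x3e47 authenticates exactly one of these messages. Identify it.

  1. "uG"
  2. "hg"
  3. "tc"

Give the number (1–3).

3

Key hex bytes 8f 4e 21 42 d2 is exactly B = 5 bytes: K' = 8f 4e 21 42 d2.
K' ⊕ ipad = b9 78 17 74 e4; K' ⊕ opad = d3 12 7d 1e 8e.
m1: inner = H(b9 78 17 74 e4 75 47) = fb 61; tag = H(d3 12 7d 1e 8e fb 61) = 3f2b
m2: inner = H(b9 78 17 74 e4 68 67) = 1b 54; tag = H(d3 12 7d 1e 8e 1b 54) = 324b
m3: inner = H(b9 78 17 74 e4 74 63) = 17 60; tag = H(d3 12 7d 1e 8e 17 60) = 3e47 ← matches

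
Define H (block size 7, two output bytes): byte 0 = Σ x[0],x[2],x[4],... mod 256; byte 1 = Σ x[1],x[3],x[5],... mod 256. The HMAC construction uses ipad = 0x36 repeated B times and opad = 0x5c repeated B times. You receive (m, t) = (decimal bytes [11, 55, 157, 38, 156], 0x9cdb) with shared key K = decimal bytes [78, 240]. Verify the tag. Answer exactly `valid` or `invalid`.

valid

Key decimal bytes [78, 240] = 4e f0 is 2 bytes ≤ B = 7; zero-pad to 7 bytes: K' = 4e f0 00 00 00 00 00.
K' ⊕ ipad = 78 c6 36 36 36 36 36; K' ⊕ opad = 12 ac 5c 5c 5c 5c 5c.
Inner hash: even-index sum = 375 mod 256 = 119; odd-index sum = 630 mod 256 = 118 → 77 76.
Outer hash (recomputed tag): even-index sum = 412 mod 256 = 156; odd-index sum = 475 mod 256 = 219 → 9c db.
Recomputed tag = 9cdb; claimed = 9cdb → match.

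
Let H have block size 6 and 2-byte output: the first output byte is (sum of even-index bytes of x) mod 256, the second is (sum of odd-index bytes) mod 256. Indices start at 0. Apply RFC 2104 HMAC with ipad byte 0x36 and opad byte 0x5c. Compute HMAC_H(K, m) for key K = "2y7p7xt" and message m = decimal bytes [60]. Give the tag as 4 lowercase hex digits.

cab8

Key "2y7p7xt" = 32 79 37 70 37 78 74 is 7 bytes > B = 6, so hash it first: H(key) = 14 61, then zero-pad to 6 bytes: K' = 14 61 00 00 00 00.
K' ⊕ ipad = 22 57 36 36 36 36.  K' ⊕ opad = 48 3d 5c 5c 5c 5c.
Inner input = (K'⊕ipad) ∥ m = 22 57 36 36 36 36 ∥ 3c.
Inner hash: even-index sum = 202 mod 256 = 202; odd-index sum = 195 mod 256 = 195 → ca c3.
Outer input = (K'⊕opad) ∥ inner = 48 3d 5c 5c 5c 5c ∥ ca c3.
Outer hash (tag): even-index sum = 458 mod 256 = 202; odd-index sum = 440 mod 256 = 184 → ca b8.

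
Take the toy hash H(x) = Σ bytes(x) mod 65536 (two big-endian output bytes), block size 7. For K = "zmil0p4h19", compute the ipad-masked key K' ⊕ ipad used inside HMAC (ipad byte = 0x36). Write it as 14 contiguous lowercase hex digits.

Key "zmil0p4h19" = 7a 6d 69 6c 30 70 34 68 31 39 is 10 bytes > B = 7, so hash it first: H(key) = 03 62, then zero-pad to 7 bytes: K' = 03 62 00 00 00 00 00.
XOR each byte with 0x36: 03⊕36=35, 62⊕36=54, 00⊕36=36, 00⊕36=36, 00⊕36=36, 00⊕36=36, 00⊕36=36.

35543636363636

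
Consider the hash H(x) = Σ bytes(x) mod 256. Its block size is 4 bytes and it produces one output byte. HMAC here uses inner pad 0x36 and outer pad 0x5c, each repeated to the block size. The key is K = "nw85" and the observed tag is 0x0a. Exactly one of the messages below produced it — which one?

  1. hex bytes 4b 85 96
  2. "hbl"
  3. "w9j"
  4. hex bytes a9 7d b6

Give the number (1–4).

Key "nw85" = 6e 77 38 35 is exactly B = 4 bytes: K' = 6e 77 38 35.
K' ⊕ ipad = 58 41 0e 03; K' ⊕ opad = 32 2b 64 69.
m1: inner = H(58 41 0e 03 4b 85 96) = 10; tag = H(32 2b 64 69 10) = 3a
m2: inner = H(58 41 0e 03 68 62 6c) = e0; tag = H(32 2b 64 69 e0) = 0a ← matches
m3: inner = H(58 41 0e 03 77 39 6a) = c4; tag = H(32 2b 64 69 c4) = ee
m4: inner = H(58 41 0e 03 a9 7d b6) = 86; tag = H(32 2b 64 69 86) = b0

2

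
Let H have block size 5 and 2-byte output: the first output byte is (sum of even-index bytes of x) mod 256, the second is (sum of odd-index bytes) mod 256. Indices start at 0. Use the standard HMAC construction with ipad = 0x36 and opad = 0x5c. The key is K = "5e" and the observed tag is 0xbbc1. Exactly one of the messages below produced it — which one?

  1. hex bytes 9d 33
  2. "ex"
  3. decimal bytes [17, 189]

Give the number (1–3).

Key "5e" = 35 65 is 2 bytes ≤ B = 5; zero-pad to 5 bytes: K' = 35 65 00 00 00.
K' ⊕ ipad = 03 53 36 36 36; K' ⊕ opad = 69 39 5c 5c 5c.
m1: inner = H(03 53 36 36 36 9d 33) = a2 26; tag = H(69 39 5c 5c 5c a2 26) = 4737
m2: inner = H(03 53 36 36 36 65 78) = e7 ee; tag = H(69 39 5c 5c 5c e7 ee) = 0f7c
m3: inner = H(03 53 36 36 36 11 bd) = 2c 9a; tag = H(69 39 5c 5c 5c 2c 9a) = bbc1 ← matches

3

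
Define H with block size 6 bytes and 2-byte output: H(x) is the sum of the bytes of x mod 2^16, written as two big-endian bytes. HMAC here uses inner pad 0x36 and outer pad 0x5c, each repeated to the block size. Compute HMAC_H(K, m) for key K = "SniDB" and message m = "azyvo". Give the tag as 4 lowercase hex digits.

Key "SniDB" = 53 6e 69 44 42 is 5 bytes ≤ B = 6; zero-pad to 6 bytes: K' = 53 6e 69 44 42 00.
K' ⊕ ipad = 65 58 5f 72 74 36.  K' ⊕ opad = 0f 32 35 18 1e 5c.
Inner input = (K'⊕ipad) ∥ m = 65 58 5f 72 74 36 ∥ 61 7a 79 76 6f.
Inner hash: sum = 101+88+95+114+116+54+97+122+121+118+111 = 1137 → 04 71.
Outer input = (K'⊕opad) ∥ inner = 0f 32 35 18 1e 5c ∥ 04 71.
Outer hash (tag): sum = 15+50+53+24+30+92+4+113 = 381 → 01 7d.

017d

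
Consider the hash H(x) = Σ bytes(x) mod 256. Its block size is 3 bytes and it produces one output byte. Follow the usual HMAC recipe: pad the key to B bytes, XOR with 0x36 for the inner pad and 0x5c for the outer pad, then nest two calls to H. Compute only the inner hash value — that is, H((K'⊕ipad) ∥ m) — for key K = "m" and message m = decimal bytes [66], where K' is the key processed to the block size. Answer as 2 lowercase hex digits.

09

Key "m" = 6d is 1 byte ≤ B = 3; zero-pad to 3 bytes: K' = 6d 00 00.
K' ⊕ ipad = 5b 36 36.
Inner input = 5b 36 36 ∥ 42.
Inner hash: sum = 91+54+54+66 = 265; mod 256 = 9 → 09.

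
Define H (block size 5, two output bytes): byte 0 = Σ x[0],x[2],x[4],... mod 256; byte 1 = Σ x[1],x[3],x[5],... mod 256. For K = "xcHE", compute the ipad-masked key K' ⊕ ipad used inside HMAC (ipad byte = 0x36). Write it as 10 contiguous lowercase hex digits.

4e557e7336

Key "xcHE" = 78 63 48 45 is 4 bytes ≤ B = 5; zero-pad to 5 bytes: K' = 78 63 48 45 00.
XOR each byte with 0x36: 78⊕36=4e, 63⊕36=55, 48⊕36=7e, 45⊕36=73, 00⊕36=36.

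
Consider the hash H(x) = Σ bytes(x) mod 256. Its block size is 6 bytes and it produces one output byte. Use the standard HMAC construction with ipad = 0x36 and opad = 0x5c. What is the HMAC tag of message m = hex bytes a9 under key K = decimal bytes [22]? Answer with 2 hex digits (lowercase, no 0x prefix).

ed

Key decimal bytes [22] = 16 is 1 byte ≤ B = 6; zero-pad to 6 bytes: K' = 16 00 00 00 00 00.
K' ⊕ ipad = 20 36 36 36 36 36.  K' ⊕ opad = 4a 5c 5c 5c 5c 5c.
Inner input = (K'⊕ipad) ∥ m = 20 36 36 36 36 36 ∥ a9.
Inner hash: sum = 32+54+54+54+54+54+169 = 471; mod 256 = 215 → d7.
Outer input = (K'⊕opad) ∥ inner = 4a 5c 5c 5c 5c 5c ∥ d7.
Outer hash (tag): sum = 74+92+92+92+92+92+215 = 749; mod 256 = 237 → ed.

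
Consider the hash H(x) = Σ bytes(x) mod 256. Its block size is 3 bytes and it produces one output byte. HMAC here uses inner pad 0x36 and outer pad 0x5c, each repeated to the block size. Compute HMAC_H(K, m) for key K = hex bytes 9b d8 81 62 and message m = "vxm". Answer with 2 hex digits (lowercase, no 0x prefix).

e9

Key hex bytes 9b d8 81 62 is 4 bytes > B = 3, so hash it first: H(key) = 56, then zero-pad to 3 bytes: K' = 56 00 00.
K' ⊕ ipad = 60 36 36.  K' ⊕ opad = 0a 5c 5c.
Inner input = (K'⊕ipad) ∥ m = 60 36 36 ∥ 76 78 6d.
Inner hash: sum = 96+54+54+118+120+109 = 551; mod 256 = 39 → 27.
Outer input = (K'⊕opad) ∥ inner = 0a 5c 5c ∥ 27.
Outer hash (tag): sum = 10+92+92+39 = 233 → e9.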